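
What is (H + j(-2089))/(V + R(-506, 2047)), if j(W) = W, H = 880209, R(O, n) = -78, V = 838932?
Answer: 15140/14463 ≈ 1.0468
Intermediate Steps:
(H + j(-2089))/(V + R(-506, 2047)) = (880209 - 2089)/(838932 - 78) = 878120/838854 = 878120*(1/838854) = 15140/14463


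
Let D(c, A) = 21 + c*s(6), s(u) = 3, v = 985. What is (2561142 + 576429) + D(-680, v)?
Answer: 3135552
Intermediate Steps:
D(c, A) = 21 + 3*c (D(c, A) = 21 + c*3 = 21 + 3*c)
(2561142 + 576429) + D(-680, v) = (2561142 + 576429) + (21 + 3*(-680)) = 3137571 + (21 - 2040) = 3137571 - 2019 = 3135552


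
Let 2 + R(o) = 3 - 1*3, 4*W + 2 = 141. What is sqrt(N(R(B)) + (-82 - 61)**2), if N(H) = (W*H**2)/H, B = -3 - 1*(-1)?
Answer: sqrt(81518)/2 ≈ 142.76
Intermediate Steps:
W = 139/4 (W = -1/2 + (1/4)*141 = -1/2 + 141/4 = 139/4 ≈ 34.750)
B = -2 (B = -3 + 1 = -2)
R(o) = -2 (R(o) = -2 + (3 - 1*3) = -2 + (3 - 3) = -2 + 0 = -2)
N(H) = 139*H/4 (N(H) = (139*H**2/4)/H = 139*H/4)
sqrt(N(R(B)) + (-82 - 61)**2) = sqrt((139/4)*(-2) + (-82 - 61)**2) = sqrt(-139/2 + (-143)**2) = sqrt(-139/2 + 20449) = sqrt(40759/2) = sqrt(81518)/2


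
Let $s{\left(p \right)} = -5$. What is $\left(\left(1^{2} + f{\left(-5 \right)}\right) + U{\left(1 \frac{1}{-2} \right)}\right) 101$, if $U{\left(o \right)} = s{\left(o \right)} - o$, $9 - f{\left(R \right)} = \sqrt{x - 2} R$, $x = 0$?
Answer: $\frac{1111}{2} + 505 i \sqrt{2} \approx 555.5 + 714.18 i$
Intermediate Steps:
$f{\left(R \right)} = 9 - i R \sqrt{2}$ ($f{\left(R \right)} = 9 - \sqrt{0 - 2} R = 9 - \sqrt{-2} R = 9 - i \sqrt{2} R = 9 - i R \sqrt{2}$)
$U{\left(o \right)} = -5 - o$
$\left(\left(1^{2} + f{\left(-5 \right)}\right) + U{\left(1 \frac{1}{-2} \right)}\right) 101 = \left(\left(1^{2} + \left(9 - i \left(-5\right) \sqrt{2}\right)\right) - \left(5 + 1 \frac{1}{-2}\right)\right) 101 = \left(\left(1 + \left(9 + 5 i \sqrt{2}\right)\right) - \left(5 + 1 \left(- \frac{1}{2}\right)\right)\right) 101 = \left(\left(10 + 5 i \sqrt{2}\right) - \frac{9}{2}\right) 101 = \left(\frac{11}{2} + 5 i \sqrt{2}\right) 101 = \frac{1111}{2} + 505 i \sqrt{2}$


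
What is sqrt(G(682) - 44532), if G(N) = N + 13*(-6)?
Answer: 34*I*sqrt(38) ≈ 209.59*I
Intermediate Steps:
G(N) = -78 + N (G(N) = N - 78 = -78 + N)
sqrt(G(682) - 44532) = sqrt((-78 + 682) - 44532) = sqrt(604 - 44532) = sqrt(-43928) = 34*I*sqrt(38)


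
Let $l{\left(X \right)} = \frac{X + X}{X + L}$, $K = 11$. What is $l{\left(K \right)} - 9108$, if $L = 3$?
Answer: $- \frac{63745}{7} \approx -9106.4$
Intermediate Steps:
$l{\left(X \right)} = \frac{2 X}{3 + X}$ ($l{\left(X \right)} = \frac{X + X}{X + 3} = \frac{2 X}{3 + X}$)
$l{\left(K \right)} - 9108 = 2 \cdot 11 \frac{1}{3 + 11} - 9108 = 2 \cdot 11 \cdot \frac{1}{14} - 9108 = \frac{11}{7} - 9108 = - \frac{63745}{7}$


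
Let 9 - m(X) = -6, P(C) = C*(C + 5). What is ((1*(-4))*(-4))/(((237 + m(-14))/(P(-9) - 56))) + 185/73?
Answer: 5815/4599 ≈ 1.2644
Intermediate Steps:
P(C) = C*(5 + C)
m(X) = 15 (m(X) = 9 - 1*(-6) = 9 + 6 = 15)
((1*(-4))*(-4))/(((237 + m(-14))/(P(-9) - 56))) + 185/73 = ((1*(-4))*(-4))/(((237 + 15)/(-9*(5 - 9) - 56))) + 185/73 = (-4*(-4))/((252/(-9*(-4) - 56))) + 185*(1/73) = 16/((252/(36 - 56))) + 185/73 = 16/((252/(-20))) + 185/73 = 16/((252*(-1/20))) + 185/73 = 16/(-63/5) + 185/73 = 16*(-5/63) + 185/73 = -80/63 + 185/73 = 5815/4599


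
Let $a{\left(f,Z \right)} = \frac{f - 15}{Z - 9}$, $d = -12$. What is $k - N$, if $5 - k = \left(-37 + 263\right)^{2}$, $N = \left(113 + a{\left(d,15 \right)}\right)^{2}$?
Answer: $- \frac{251373}{4} \approx -62843.0$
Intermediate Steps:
$a{\left(f,Z \right)} = \frac{-15 + f}{-9 + Z}$
$N = \frac{47089}{4}$ ($N = \left(113 + \frac{-15 - 12}{-9 + 15}\right)^{2} = \left(113 + \frac{1}{6} \left(-27\right)\right)^{2} = \left(113 - \frac{9}{2}\right)^{2} = \left(\frac{217}{2}\right)^{2} = \frac{47089}{4} \approx 11772.0$)
$k = -51071$ ($k = 5 - \left(-37 + 263\right)^{2} = 5 - 226^{2} = 5 - 51076 = -51071$)
$k - N = -51071 - \frac{47089}{4} = - \frac{251373}{4}$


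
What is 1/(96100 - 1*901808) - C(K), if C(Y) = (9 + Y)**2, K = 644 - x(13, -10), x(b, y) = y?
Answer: -354164259853/805708 ≈ -4.3957e+5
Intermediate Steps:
K = 654 (K = 644 - 1*(-10) = 644 + 10 = 654)
1/(96100 - 1*901808) - C(K) = 1/(96100 - 1*901808) - (9 + 654)**2 = 1/(96100 - 901808) - 1*663**2 = 1/(-805708) - 1*439569 = -1/805708 - 439569 = -354164259853/805708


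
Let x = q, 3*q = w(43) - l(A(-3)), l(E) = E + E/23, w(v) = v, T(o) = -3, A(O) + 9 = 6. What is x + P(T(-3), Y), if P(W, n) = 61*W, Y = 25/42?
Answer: -11566/69 ≈ -167.62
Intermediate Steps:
A(O) = -3 (A(O) = -9 + 6 = -3)
Y = 25/42 (Y = 25*(1/42) = 25/42 ≈ 0.59524)
l(E) = 24*E/23 (l(E) = E + E*(1/23) = E + E/23 = 24*E/23)
q = 1061/69 (q = (43 - 24*(-3)/23)/3 = (43 - 1*(-72/23))/3 = (43 + 72/23)/3 = (⅓)*(1061/23) = 1061/69 ≈ 15.377)
x = 1061/69 ≈ 15.377
x + P(T(-3), Y) = 1061/69 + 61*(-3) = 1061/69 - 183 = -11566/69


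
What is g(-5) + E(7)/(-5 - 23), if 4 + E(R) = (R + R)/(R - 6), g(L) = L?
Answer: -75/14 ≈ -5.3571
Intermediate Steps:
E(R) = -4 + 2*R/(-6 + R) (E(R) = -4 + (R + R)/(R - 6) = -4 + (2*R)/(-6 + R) = -4 + 2*R/(-6 + R))
g(-5) + E(7)/(-5 - 23) = -5 + (2*(12 - 1*7)/(-6 + 7))/(-5 - 23) = -5 + (2*(12 - 7)/1)/(-28) = -5 + (2*1*5)*(-1/28) = -5 + 10*(-1/28) = -5 - 5/14 = -75/14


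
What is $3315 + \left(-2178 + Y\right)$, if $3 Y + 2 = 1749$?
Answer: $\frac{5158}{3} \approx 1719.3$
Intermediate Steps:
$Y = \frac{1747}{3}$ ($Y = - \frac{2}{3} + \frac{1}{3} \cdot 1749 = - \frac{2}{3} + 583 = \frac{1747}{3} \approx 582.33$)
$3315 + \left(-2178 + Y\right) = 3315 + \left(-2178 + \frac{1747}{3}\right) = 3315 - \frac{4787}{3} = \frac{5158}{3}$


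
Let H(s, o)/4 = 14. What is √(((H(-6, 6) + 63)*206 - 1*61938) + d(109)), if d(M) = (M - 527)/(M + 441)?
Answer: I*√935619/5 ≈ 193.45*I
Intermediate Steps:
H(s, o) = 56 (H(s, o) = 4*14 = 56)
d(M) = (-527 + M)/(441 + M)
√(((H(-6, 6) + 63)*206 - 1*61938) + d(109)) = √(((56 + 63)*206 - 1*61938) + (-527 + 109)/(441 + 109)) = √((119*206 - 61938) - 418/550) = √((24514 - 61938) + (1/550)*(-418)) = √(-37424 - 19/25) = √(-935619/25) = I*√935619/5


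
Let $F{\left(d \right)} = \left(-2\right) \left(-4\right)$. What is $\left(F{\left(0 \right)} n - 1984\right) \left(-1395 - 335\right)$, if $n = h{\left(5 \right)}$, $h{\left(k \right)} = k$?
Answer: $3363120$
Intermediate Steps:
$n = 5$
$F{\left(d \right)} = 8$
$\left(F{\left(0 \right)} n - 1984\right) \left(-1395 - 335\right) = \left(8 \cdot 5 - 1984\right) \left(-1395 - 335\right) = \left(40 - 1984\right) \left(-1730\right) = \left(-1944\right) \left(-1730\right) = 3363120$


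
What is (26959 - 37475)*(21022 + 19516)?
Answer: -426297608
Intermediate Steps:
(26959 - 37475)*(21022 + 19516) = -10516*40538 = -426297608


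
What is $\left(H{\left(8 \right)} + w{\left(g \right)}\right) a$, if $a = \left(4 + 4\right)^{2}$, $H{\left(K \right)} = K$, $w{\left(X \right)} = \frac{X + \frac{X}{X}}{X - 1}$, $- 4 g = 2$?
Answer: $\frac{1472}{3} \approx 490.67$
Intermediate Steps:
$g = - \frac{1}{2}$ ($g = \left(- \frac{1}{4}\right) 2 = - \frac{1}{2} \approx -0.5$)
$w{\left(X \right)} = \frac{1 + X}{-1 + X}$ ($w{\left(X \right)} = \frac{X + 1}{-1 + X} = \frac{1 + X}{-1 + X}$)
$a = 64$ ($a = 8^{2} = 64$)
$\left(H{\left(8 \right)} + w{\left(g \right)}\right) a = \left(8 + \frac{1 - \frac{1}{2}}{-1 - \frac{1}{2}}\right) 64 = \left(8 + \frac{1}{- \frac{3}{2}} \cdot \frac{1}{2}\right) 64 = \left(8 - \frac{1}{3}\right) 64 = \frac{23}{3} \cdot 64 = \frac{1472}{3}$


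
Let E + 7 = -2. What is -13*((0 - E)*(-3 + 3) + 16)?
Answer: -208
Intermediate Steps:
E = -9 (E = -7 - 2 = -9)
-13*((0 - E)*(-3 + 3) + 16) = -13*((0 - 1*(-9))*(-3 + 3) + 16) = -13*((0 + 9)*0 + 16) = -13*(9*0 + 16) = -13*(0 + 16) = -13*16 = -208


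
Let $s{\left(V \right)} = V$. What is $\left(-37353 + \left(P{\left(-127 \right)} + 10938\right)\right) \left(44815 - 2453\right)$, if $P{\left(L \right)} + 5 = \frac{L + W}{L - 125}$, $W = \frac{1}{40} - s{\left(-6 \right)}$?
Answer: $- \frac{1880228622247}{1680} \approx -1.1192 \cdot 10^{9}$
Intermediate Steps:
$W = \frac{241}{40}$ ($W = \frac{1}{40} - -6 = \frac{1}{40} + 6 = \frac{241}{40} \approx 6.025$)
$P{\left(L \right)} = -5 + \frac{\frac{241}{40} + L}{-125 + L}$ ($P{\left(L \right)} = -5 + \frac{L + \frac{241}{40}}{L - 125} = -5 + \frac{\frac{241}{40} + L}{-125 + L}$)
$\left(-37353 + \left(P{\left(-127 \right)} + 10938\right)\right) \left(44815 - 2453\right) = \left(-37353 + \left(\frac{25241 - -20320}{40 \left(-125 - 127\right)} + 10938\right)\right) \left(44815 - 2453\right) = \left(-37353 + \left(\frac{25241 + 20320}{40 \left(-252\right)} + 10938\right)\right) 42362 = \left(-37353 + \left(\frac{1}{40} \left(- \frac{1}{252}\right) 45561 + 10938\right)\right) 42362 = \left(-37353 + \left(- \frac{15187}{3360} + 10938\right)\right) 42362 = \left(-37353 + \frac{36736493}{3360}\right) 42362 = \left(- \frac{88769587}{3360}\right) 42362 = - \frac{1880228622247}{1680}$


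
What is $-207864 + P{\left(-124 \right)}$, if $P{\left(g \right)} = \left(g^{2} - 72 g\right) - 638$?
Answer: $-184198$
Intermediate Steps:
$P{\left(g \right)} = -638 + g^{2} - 72 g$
$-207864 + P{\left(-124 \right)} = -207864 - \left(-8290 - 15376\right) = -207864 + \left(-638 + 15376 + 8928\right) = -207864 + 23666 = -184198$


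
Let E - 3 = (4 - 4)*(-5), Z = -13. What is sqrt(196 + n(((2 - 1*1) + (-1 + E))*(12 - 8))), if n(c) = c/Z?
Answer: 2*sqrt(8242)/13 ≈ 13.967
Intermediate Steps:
E = 3 (E = 3 + (4 - 4)*(-5) = 3 + 0*(-5) = 3 + 0 = 3)
n(c) = -c/13 (n(c) = c/(-13) = c*(-1/13) = -c/13)
sqrt(196 + n(((2 - 1*1) + (-1 + E))*(12 - 8))) = sqrt(196 - ((2 - 1*1) + (-1 + 3))*(12 - 8)/13) = sqrt(196 - ((2 - 1) + 2)*4/13) = sqrt(196 - (1 + 2)*4/13) = sqrt(196 - 3*4/13) = sqrt(196 - 1/13*12) = sqrt(196 - 12/13) = sqrt(2536/13) = 2*sqrt(8242)/13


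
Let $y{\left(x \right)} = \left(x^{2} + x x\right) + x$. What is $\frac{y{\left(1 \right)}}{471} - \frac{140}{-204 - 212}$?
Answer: $\frac{5599}{16328} \approx 0.34291$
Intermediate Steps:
$y{\left(x \right)} = x + 2 x^{2}$ ($y{\left(x \right)} = \left(x^{2} + x^{2}\right) + x = 2 x^{2} + x = x + 2 x^{2}$)
$\frac{y{\left(1 \right)}}{471} - \frac{140}{-204 - 212} = \frac{1 \left(1 + 2 \cdot 1\right)}{471} - \frac{140}{-204 - 212} = 1 \left(1 + 2\right) \frac{1}{471} - \frac{140}{-204 - 212} = 1 \cdot 3 \cdot \frac{1}{471} - \frac{140}{-416} = 3 \cdot \frac{1}{471} - - \frac{35}{104} = \frac{1}{157} + \frac{35}{104} = \frac{5599}{16328}$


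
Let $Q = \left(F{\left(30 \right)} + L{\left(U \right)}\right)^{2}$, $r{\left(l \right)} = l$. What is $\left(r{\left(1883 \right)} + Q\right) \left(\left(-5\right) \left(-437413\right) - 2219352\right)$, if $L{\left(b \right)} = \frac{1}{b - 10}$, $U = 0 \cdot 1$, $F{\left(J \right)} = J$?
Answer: $- \frac{8966132187}{100} \approx -8.9661 \cdot 10^{7}$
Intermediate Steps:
$U = 0$
$L{\left(b \right)} = \frac{1}{-10 + b}$
$Q = \frac{89401}{100}$ ($Q = \left(30 + \frac{1}{-10 + 0}\right)^{2} = \left(30 + \frac{1}{-10}\right)^{2} = \left(30 - \frac{1}{10}\right)^{2} = \left(\frac{299}{10}\right)^{2} = \frac{89401}{100} \approx 894.01$)
$\left(r{\left(1883 \right)} + Q\right) \left(\left(-5\right) \left(-437413\right) - 2219352\right) = \left(1883 + \frac{89401}{100}\right) \left(\left(-5\right) \left(-437413\right) - 2219352\right) = \frac{277701 \left(2187065 - 2219352\right)}{100} = \frac{277701}{100} \left(-32287\right) = - \frac{8966132187}{100}$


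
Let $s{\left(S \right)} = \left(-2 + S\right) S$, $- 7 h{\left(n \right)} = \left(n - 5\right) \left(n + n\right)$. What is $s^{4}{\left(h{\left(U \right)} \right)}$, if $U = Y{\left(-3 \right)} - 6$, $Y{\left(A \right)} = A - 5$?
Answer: $1234902812921856$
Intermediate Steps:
$Y{\left(A \right)} = -5 + A$
$U = -14$ ($U = \left(-5 - 3\right) - 6 = -8 - 6 = -14$)
$h{\left(n \right)} = - \frac{2 n \left(-5 + n\right)}{7}$ ($h{\left(n \right)} = - \frac{\left(n - 5\right) \left(n + n\right)}{7} = - \frac{\left(-5 + n\right) 2 n}{7} = - \frac{2 n \left(-5 + n\right)}{7}$)
$s{\left(S \right)} = S \left(-2 + S\right)$
$s^{4}{\left(h{\left(U \right)} \right)} = \left(\frac{2}{7} \left(-14\right) \left(5 - -14\right) \left(-2 + \frac{2}{7} \left(-14\right) \left(5 - -14\right)\right)\right)^{4} = \left(\frac{2}{7} \left(-14\right) \left(5 + 14\right) \left(-2 + \frac{2}{7} \left(-14\right) \left(5 + 14\right)\right)\right)^{4} = \left(\frac{2}{7} \left(-14\right) 19 \left(-2 + \frac{2}{7} \left(-14\right) 19\right)\right)^{4} = \left(- 76 \left(-2 - 76\right)\right)^{4} = \left(\left(-76\right) \left(-78\right)\right)^{4} = 5928^{4} = 1234902812921856$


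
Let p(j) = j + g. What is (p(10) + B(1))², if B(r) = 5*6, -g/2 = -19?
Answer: 6084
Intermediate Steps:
g = 38 (g = -2*(-19) = 38)
p(j) = 38 + j (p(j) = j + 38 = 38 + j)
B(r) = 30
(p(10) + B(1))² = ((38 + 10) + 30)² = (48 + 30)² = 78² = 6084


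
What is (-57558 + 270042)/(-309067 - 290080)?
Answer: -212484/599147 ≈ -0.35464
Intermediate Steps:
(-57558 + 270042)/(-309067 - 290080) = 212484/(-599147) = 212484*(-1/599147) = -212484/599147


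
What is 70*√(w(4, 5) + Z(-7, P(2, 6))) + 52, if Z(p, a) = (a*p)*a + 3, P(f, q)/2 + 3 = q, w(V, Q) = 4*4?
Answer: 52 + 70*I*√233 ≈ 52.0 + 1068.5*I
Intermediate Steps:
w(V, Q) = 16
P(f, q) = -6 + 2*q
Z(p, a) = 3 + p*a² (Z(p, a) = p*a² + 3 = 3 + p*a²)
70*√(w(4, 5) + Z(-7, P(2, 6))) + 52 = 70*√(16 + (3 - 7*(-6 + 2*6)²)) + 52 = 70*√(16 + (3 - 7*(-6 + 12)²)) + 52 = 70*√(16 + (3 - 7*6²)) + 52 = 70*√(16 + (3 - 7*36)) + 52 = 70*√(16 + (3 - 252)) + 52 = 70*√(16 - 249) + 52 = 70*√(-233) + 52 = 70*(I*√233) + 52 = 70*I*√233 + 52 = 52 + 70*I*√233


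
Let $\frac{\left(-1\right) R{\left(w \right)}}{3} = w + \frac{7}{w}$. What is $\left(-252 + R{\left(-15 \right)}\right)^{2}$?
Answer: $\frac{1056784}{25} \approx 42271.0$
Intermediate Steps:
$R{\left(w \right)} = - \frac{21}{w} - 3 w$ ($R{\left(w \right)} = - 3 \left(w + \frac{7}{w}\right) = - \frac{21}{w} - 3 w$)
$\left(-252 + R{\left(-15 \right)}\right)^{2} = \left(-252 - \left(-45 + \frac{21}{-15}\right)\right)^{2} = \left(-252 + \left(\left(-21\right) \left(- \frac{1}{15}\right) + 45\right)\right)^{2} = \left(-252 + \left(\frac{7}{5} + 45\right)\right)^{2} = \left(-252 + \frac{232}{5}\right)^{2} = \left(- \frac{1028}{5}\right)^{2} = \frac{1056784}{25}$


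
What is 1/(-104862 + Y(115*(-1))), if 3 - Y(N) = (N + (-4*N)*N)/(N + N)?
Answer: -2/210179 ≈ -9.5157e-6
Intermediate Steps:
Y(N) = 3 - (N - 4*N²)/(2*N) (Y(N) = 3 - (N + (-4*N)*N)/(N + N) = 3 - (N - 4*N²)/(2*N))
1/(-104862 + Y(115*(-1))) = 1/(-104862 + (5/2 + 2*(115*(-1)))) = 1/(-104862 + (5/2 + 2*(-115))) = 1/(-104862 + (5/2 - 230)) = 1/(-104862 - 455/2) = 1/(-210179/2) = -2/210179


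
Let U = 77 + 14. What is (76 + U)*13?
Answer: 2171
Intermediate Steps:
U = 91
(76 + U)*13 = (76 + 91)*13 = 167*13 = 2171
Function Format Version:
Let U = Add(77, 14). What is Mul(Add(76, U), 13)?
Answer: 2171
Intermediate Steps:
U = 91
Mul(Add(76, U), 13) = Mul(Add(76, 91), 13) = Mul(167, 13) = 2171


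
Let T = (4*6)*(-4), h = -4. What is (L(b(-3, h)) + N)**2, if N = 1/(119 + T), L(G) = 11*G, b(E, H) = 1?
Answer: 64516/529 ≈ 121.96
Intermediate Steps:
T = -96 (T = 24*(-4) = -96)
N = 1/23 (N = 1/(119 - 96) = 1/23 ≈ 0.043478)
(L(b(-3, h)) + N)**2 = (11*1 + 1/23)**2 = (11 + 1/23)**2 = (254/23)**2 = 64516/529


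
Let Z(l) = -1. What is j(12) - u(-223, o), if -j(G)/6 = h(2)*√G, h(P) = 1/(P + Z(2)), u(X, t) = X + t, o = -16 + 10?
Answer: 229 - 12*√3 ≈ 208.22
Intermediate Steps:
o = -6
h(P) = 1/(-1 + P) (h(P) = 1/(P - 1) = 1/(-1 + P))
j(G) = -6*√G (j(G) = -6*√G/(-1 + 2) = -6*√G/1 = -6*√G)
j(12) - u(-223, o) = -12*√3 - (-223 - 6) = -12*√3 - 1*(-229) = -12*√3 + 229 = 229 - 12*√3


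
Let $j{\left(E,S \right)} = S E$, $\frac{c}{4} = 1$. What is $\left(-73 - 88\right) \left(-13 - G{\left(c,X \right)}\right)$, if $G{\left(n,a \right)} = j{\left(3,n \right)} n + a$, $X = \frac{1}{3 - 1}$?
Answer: $\frac{19803}{2} \approx 9901.5$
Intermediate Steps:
$c = 4$ ($c = 4 \cdot 1 = 4$)
$X = \frac{1}{2} \approx 0.5$
$j{\left(E,S \right)} = E S$
$G{\left(n,a \right)} = a + 3 n^{2}$ ($G{\left(n,a \right)} = 3 n n + a = 3 n^{2} + a = a + 3 n^{2}$)
$\left(-73 - 88\right) \left(-13 - G{\left(c,X \right)}\right) = \left(-73 - 88\right) \left(-13 - \left(\frac{1}{2} + 3 \cdot 4^{2}\right)\right) = - 161 \left(-13 - \left(\frac{1}{2} + 3 \cdot 16\right)\right) = - 161 \left(-13 - \left(\frac{1}{2} + 48\right)\right) = - 161 \left(-13 - \frac{97}{2}\right) = \left(-161\right) \left(- \frac{123}{2}\right) = \frac{19803}{2}$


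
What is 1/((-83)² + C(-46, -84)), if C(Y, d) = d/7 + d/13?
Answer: 13/89317 ≈ 0.00014555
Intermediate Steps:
C(Y, d) = 20*d/91 (C(Y, d) = d*(⅐) + d*(1/13) = d/7 + d/13 = 20*d/91)
1/((-83)² + C(-46, -84)) = 1/((-83)² + (20/91)*(-84)) = 1/(6889 - 240/13) = 1/(89317/13) = 13/89317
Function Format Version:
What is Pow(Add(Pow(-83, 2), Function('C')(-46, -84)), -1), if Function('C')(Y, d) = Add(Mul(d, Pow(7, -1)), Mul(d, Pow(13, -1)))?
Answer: Rational(13, 89317) ≈ 0.00014555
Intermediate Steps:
Function('C')(Y, d) = Mul(Rational(20, 91), d) (Function('C')(Y, d) = Add(Mul(d, Rational(1, 7)), Mul(d, Rational(1, 13))) = Add(Mul(Rational(1, 7), d), Mul(Rational(1, 13), d)) = Mul(Rational(20, 91), d))
Pow(Add(Pow(-83, 2), Function('C')(-46, -84)), -1) = Pow(Add(Pow(-83, 2), Mul(Rational(20, 91), -84)), -1) = Pow(Add(6889, Rational(-240, 13)), -1) = Pow(Rational(89317, 13), -1) = Rational(13, 89317)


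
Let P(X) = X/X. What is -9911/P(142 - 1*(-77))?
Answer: -9911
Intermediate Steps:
P(X) = 1
-9911/P(142 - 1*(-77)) = -9911/1 = -9911*1 = -9911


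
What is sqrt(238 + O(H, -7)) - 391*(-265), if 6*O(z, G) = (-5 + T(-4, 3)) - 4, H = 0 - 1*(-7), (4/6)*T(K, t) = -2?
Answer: 103615 + 2*sqrt(59) ≈ 1.0363e+5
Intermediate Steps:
T(K, t) = -3 (T(K, t) = (3/2)*(-2) = -3)
H = 7 (H = 0 + 7 = 7)
O(z, G) = -2 (O(z, G) = ((-5 - 3) - 4)/6 = (-8 - 4)/6 = (1/6)*(-12) = -2)
sqrt(238 + O(H, -7)) - 391*(-265) = sqrt(238 - 2) - 391*(-265) = sqrt(236) + 103615 = 2*sqrt(59) + 103615 = 103615 + 2*sqrt(59)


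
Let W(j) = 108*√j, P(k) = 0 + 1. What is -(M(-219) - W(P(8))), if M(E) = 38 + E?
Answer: 289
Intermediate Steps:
P(k) = 1
-(M(-219) - W(P(8))) = -((38 - 219) - 108*√1) = -(-181 - 108) = -1*(-289) = 289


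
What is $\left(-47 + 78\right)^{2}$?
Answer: $961$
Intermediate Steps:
$\left(-47 + 78\right)^{2} = 31^{2} = 961$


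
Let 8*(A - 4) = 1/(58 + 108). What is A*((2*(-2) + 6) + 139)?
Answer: 749133/1328 ≈ 564.11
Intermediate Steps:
A = 5313/1328 (A = 4 + 1/(8*(58 + 108)) = 4 + (⅛)/166 = 4 + (⅛)*(1/166) = 4 + 1/1328 = 5313/1328 ≈ 4.0008)
A*((2*(-2) + 6) + 139) = 5313*((2*(-2) + 6) + 139)/1328 = 5313*((-4 + 6) + 139)/1328 = 5313*(2 + 139)/1328 = (5313/1328)*141 = 749133/1328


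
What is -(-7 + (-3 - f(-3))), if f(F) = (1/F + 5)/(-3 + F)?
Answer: 83/9 ≈ 9.2222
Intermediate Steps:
f(F) = (5 + 1/F)/(-3 + F)
-(-7 + (-3 - f(-3))) = -(-7 + (-3 - (1 + 5*(-3))/((-3)*(-3 - 3)))) = -(-7 + (-3 - (-1)*(1 - 15)/(3*(-6)))) = -(-7 + (-3 - (-1)*(-1)*(-14)/(3*6))) = -(-7 + (-3 - 1*(-7/9))) = -(-7 + (-3 + 7/9)) = -(-7 - 20/9) = -1*(-83/9) = 83/9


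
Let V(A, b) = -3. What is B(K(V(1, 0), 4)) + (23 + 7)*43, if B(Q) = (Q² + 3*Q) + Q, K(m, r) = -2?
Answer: 1286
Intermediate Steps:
B(Q) = Q² + 4*Q
B(K(V(1, 0), 4)) + (23 + 7)*43 = -2*(4 - 2) + (23 + 7)*43 = -2*2 + 30*43 = -4 + 1290 = 1286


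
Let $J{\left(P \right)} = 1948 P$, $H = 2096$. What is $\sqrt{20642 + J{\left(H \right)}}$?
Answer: $5 \sqrt{164146} \approx 2025.7$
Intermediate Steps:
$\sqrt{20642 + J{\left(H \right)}} = \sqrt{20642 + 1948 \cdot 2096} = \sqrt{20642 + 4083008} = \sqrt{4103650} = 5 \sqrt{164146}$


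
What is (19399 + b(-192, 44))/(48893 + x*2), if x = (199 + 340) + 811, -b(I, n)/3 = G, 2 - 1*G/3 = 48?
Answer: 19813/51593 ≈ 0.38403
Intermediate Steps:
G = -138 (G = 6 - 3*48 = 6 - 144 = -138)
b(I, n) = 414 (b(I, n) = -3*(-138) = 414)
x = 1350 (x = 539 + 811 = 1350)
(19399 + b(-192, 44))/(48893 + x*2) = (19399 + 414)/(48893 + 1350*2) = 19813/(48893 + 2700) = 19813/51593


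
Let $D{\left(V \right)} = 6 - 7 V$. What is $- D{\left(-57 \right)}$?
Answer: $-405$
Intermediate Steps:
$- D{\left(-57 \right)} = - (6 - -399) = - (6 + 399) = \left(-1\right) 405 = -405$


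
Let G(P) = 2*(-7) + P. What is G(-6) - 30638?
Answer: -30658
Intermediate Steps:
G(P) = -14 + P
G(-6) - 30638 = (-14 - 6) - 30638 = -20 - 30638 = -30658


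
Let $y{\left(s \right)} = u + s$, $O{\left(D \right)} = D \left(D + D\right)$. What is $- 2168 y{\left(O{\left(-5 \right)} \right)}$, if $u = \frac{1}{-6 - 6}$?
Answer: $- \frac{324658}{3} \approx -1.0822 \cdot 10^{5}$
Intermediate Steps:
$O{\left(D \right)} = 2 D^{2}$ ($O{\left(D \right)} = D 2 D = 2 D^{2}$)
$u = - \frac{1}{12}$ ($u = \frac{1}{-12} = - \frac{1}{12} \approx -0.083333$)
$y{\left(s \right)} = - \frac{1}{12} + s$
$- 2168 y{\left(O{\left(-5 \right)} \right)} = - 2168 \left(- \frac{1}{12} + 2 \left(-5\right)^{2}\right) = - 2168 \left(- \frac{1}{12} + 2 \cdot 25\right) = - 2168 \left(- \frac{1}{12} + 50\right) = \left(-2168\right) \frac{599}{12} = - \frac{324658}{3}$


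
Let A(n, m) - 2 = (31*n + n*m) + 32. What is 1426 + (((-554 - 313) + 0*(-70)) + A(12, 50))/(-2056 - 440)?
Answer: 3559157/2496 ≈ 1425.9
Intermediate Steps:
A(n, m) = 34 + 31*n + m*n (A(n, m) = 2 + ((31*n + n*m) + 32) = 2 + ((31*n + m*n) + 32) = 2 + (32 + 31*n + m*n) = 34 + 31*n + m*n)
1426 + (((-554 - 313) + 0*(-70)) + A(12, 50))/(-2056 - 440) = 1426 + (((-554 - 313) + 0*(-70)) + (34 + 31*12 + 50*12))/(-2056 - 440) = 1426 + ((-867 + 0) + (34 + 372 + 600))/(-2496) = 1426 + (-867 + 1006)*(-1/2496) = 1426 + 139*(-1/2496) = 1426 - 139/2496 = 3559157/2496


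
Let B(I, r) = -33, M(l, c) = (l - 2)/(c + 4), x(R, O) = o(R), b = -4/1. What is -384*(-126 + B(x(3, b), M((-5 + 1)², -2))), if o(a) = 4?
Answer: 61056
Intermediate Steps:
b = -4 (b = -4*1 = -4)
x(R, O) = 4
M(l, c) = (-2 + l)/(4 + c)
-384*(-126 + B(x(3, b), M((-5 + 1)², -2))) = -384*(-126 - 33) = -384*(-159) = 61056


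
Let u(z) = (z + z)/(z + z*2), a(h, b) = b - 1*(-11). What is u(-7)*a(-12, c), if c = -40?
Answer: -58/3 ≈ -19.333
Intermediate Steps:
a(h, b) = 11 + b (a(h, b) = b + 11 = 11 + b)
u(z) = ⅔ (u(z) = (2*z)/(z + 2*z) = (2*z)/((3*z)) = (2*z)*(1/(3*z)) = ⅔)
u(-7)*a(-12, c) = 2*(11 - 40)/3 = (⅔)*(-29) = -58/3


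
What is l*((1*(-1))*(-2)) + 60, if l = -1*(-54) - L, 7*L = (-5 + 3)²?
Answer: 1168/7 ≈ 166.86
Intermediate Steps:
L = 4/7 (L = (-5 + 3)²/7 = (⅐)*(-2)² = (⅐)*4 = 4/7 ≈ 0.57143)
l = 374/7 (l = -1*(-54) - 1*4/7 = 54 - 4/7 = 374/7 ≈ 53.429)
l*((1*(-1))*(-2)) + 60 = 374*((1*(-1))*(-2))/7 + 60 = 374*(-1*(-2))/7 + 60 = (374/7)*2 + 60 = 748/7 + 60 = 1168/7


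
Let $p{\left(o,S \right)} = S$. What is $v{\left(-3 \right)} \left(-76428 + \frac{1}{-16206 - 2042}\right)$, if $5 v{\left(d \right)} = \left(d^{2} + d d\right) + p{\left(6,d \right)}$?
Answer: $- \frac{4183974435}{18248} \approx -2.2928 \cdot 10^{5}$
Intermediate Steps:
$v{\left(d \right)} = \frac{d}{5} + \frac{2 d^{2}}{5}$ ($v{\left(d \right)} = \frac{\left(d^{2} + d d\right) + d}{5} = \frac{\left(d^{2} + d^{2}\right) + d}{5} = \frac{2 d^{2} + d}{5} = \frac{d + 2 d^{2}}{5} = \frac{d}{5} + \frac{2 d^{2}}{5}$)
$v{\left(-3 \right)} \left(-76428 + \frac{1}{-16206 - 2042}\right) = \frac{1}{5} \left(-3\right) \left(1 + 2 \left(-3\right)\right) \left(-76428 + \frac{1}{-16206 - 2042}\right) = \frac{1}{5} \left(-3\right) \left(1 - 6\right) \left(-76428 + \frac{1}{-18248}\right) = \frac{1}{5} \left(-3\right) \left(-5\right) \left(-76428 - \frac{1}{18248}\right) = 3 \left(- \frac{1394658145}{18248}\right) = - \frac{4183974435}{18248}$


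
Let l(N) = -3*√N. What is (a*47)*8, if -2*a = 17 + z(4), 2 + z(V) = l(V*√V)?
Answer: -2820 + 1128*√2 ≈ -1224.8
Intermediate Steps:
z(V) = -2 - 3*√(V^(3/2))
a = -15/2 + 3*√2 (a = -(17 + (-2 - 3*2*√2))/2 = -(17 + (-2 - 6*√2))/2 = -(15 - 6*√2)/2 = -15/2 + 3*√2 ≈ -3.2574)
(a*47)*8 = ((-15/2 + 3*√2)*47)*8 = (-705/2 + 141*√2)*8 = -2820 + 1128*√2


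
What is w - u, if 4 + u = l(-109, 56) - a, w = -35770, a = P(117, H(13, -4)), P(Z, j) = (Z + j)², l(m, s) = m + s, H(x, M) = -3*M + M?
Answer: -20088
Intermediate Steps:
H(x, M) = -2*M
a = 15625 (a = (117 - 2*(-4))² = (117 + 8)² = 125² = 15625)
u = -15682 (u = -4 + ((-109 + 56) - 1*15625) = -4 + (-53 - 15625) = -4 - 15678 = -15682)
w - u = -35770 - 1*(-15682) = -35770 + 15682 = -20088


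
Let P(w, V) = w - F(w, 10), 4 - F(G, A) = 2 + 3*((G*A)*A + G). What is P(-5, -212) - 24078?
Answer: -25600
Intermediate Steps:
F(G, A) = 2 - 3*G - 3*G*A² (F(G, A) = 4 - (2 + 3*((G*A)*A + G)) = 4 - (2 + 3*((A*G)*A + G)) = 4 - (2 + 3*(G*A² + G)) = 4 - (2 + 3*(G + G*A²)) = 4 - (2 + (3*G + 3*G*A²)) = 4 - (2 + 3*G + 3*G*A²) = 4 + (-2 - 3*G - 3*G*A²) = 2 - 3*G - 3*G*A²)
P(w, V) = -2 + 304*w (P(w, V) = w - (2 - 3*w - 3*w*10²) = w - (2 - 3*w - 3*w*100) = w - (2 - 3*w - 300*w) = w - (2 - 303*w) = w + (-2 + 303*w) = -2 + 304*w)
P(-5, -212) - 24078 = (-2 + 304*(-5)) - 24078 = (-2 - 1520) - 24078 = -1522 - 24078 = -25600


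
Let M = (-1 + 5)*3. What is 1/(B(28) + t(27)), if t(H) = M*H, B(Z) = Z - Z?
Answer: 1/324 ≈ 0.0030864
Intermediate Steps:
B(Z) = 0
M = 12 (M = 4*3 = 12)
t(H) = 12*H
1/(B(28) + t(27)) = 1/(0 + 12*27) = 1/(0 + 324) = 1/324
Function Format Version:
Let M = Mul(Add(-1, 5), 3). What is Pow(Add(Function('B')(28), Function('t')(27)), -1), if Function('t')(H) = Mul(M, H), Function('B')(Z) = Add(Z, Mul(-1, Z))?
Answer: Rational(1, 324) ≈ 0.0030864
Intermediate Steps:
Function('B')(Z) = 0
M = 12 (M = Mul(4, 3) = 12)
Function('t')(H) = Mul(12, H)
Pow(Add(Function('B')(28), Function('t')(27)), -1) = Pow(Add(0, Mul(12, 27)), -1) = Pow(Add(0, 324), -1) = Pow(324, -1) = Rational(1, 324)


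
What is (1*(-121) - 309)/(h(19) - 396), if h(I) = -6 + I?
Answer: 430/383 ≈ 1.1227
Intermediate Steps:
(1*(-121) - 309)/(h(19) - 396) = (1*(-121) - 309)/((-6 + 19) - 396) = (-121 - 309)/(13 - 396) = -430/(-383) = -430*(-1/383) = 430/383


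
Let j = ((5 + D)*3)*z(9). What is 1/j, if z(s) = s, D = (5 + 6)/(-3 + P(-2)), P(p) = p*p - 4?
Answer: 1/36 ≈ 0.027778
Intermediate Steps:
P(p) = -4 + p**2 (P(p) = p**2 - 4 = -4 + p**2)
D = -11/3 (D = (5 + 6)/(-3 + (-4 + (-2)**2)) = 11/(-3 + (-4 + 4)) = 11/(-3 + 0) = 11/(-3) = 11*(-1/3) = -11/3 ≈ -3.6667)
j = 36 (j = ((5 - 11/3)*3)*9 = ((4/3)*3)*9 = 4*9 = 36)
1/j = 1/36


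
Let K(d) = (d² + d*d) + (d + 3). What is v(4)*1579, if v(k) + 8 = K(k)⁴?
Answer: 3652910707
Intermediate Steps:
K(d) = 3 + d + 2*d² (K(d) = (d² + d²) + (3 + d) = 2*d² + (3 + d) = 3 + d + 2*d²)
v(k) = -8 + (3 + k + 2*k²)⁴
v(4)*1579 = (-8 + (3 + 4 + 2*4²)⁴)*1579 = (-8 + (3 + 4 + 2*16)⁴)*1579 = (-8 + (3 + 4 + 32)⁴)*1579 = (-8 + 39⁴)*1579 = (-8 + 2313441)*1579 = 2313433*1579 = 3652910707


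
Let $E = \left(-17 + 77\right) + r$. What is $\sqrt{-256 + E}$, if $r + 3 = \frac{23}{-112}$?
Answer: $\frac{3 i \sqrt{17353}}{28} \approx 14.114 i$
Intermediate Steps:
$r = - \frac{359}{112}$ ($r = -3 + \frac{23}{-112} = -3 + 23 \left(- \frac{1}{112}\right) = -3 - \frac{23}{112} = - \frac{359}{112} \approx -3.2054$)
$E = \frac{6361}{112}$ ($E = \left(-17 + 77\right) - \frac{359}{112} = 60 - \frac{359}{112} = \frac{6361}{112} \approx 56.795$)
$\sqrt{-256 + E} = \sqrt{-256 + \frac{6361}{112}} = \sqrt{- \frac{22311}{112}} = \frac{3 i \sqrt{17353}}{28}$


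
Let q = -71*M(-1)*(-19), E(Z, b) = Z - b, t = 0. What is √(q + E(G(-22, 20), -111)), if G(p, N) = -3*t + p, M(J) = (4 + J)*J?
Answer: I*√3958 ≈ 62.913*I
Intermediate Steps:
M(J) = J*(4 + J)
G(p, N) = p (G(p, N) = -3*0 + p = 0 + p = p)
q = -4047 (q = -(-71)*(4 - 1)*(-19) = -(-71)*3*(-19) = -71*(-3)*(-19) = 213*(-19) = -4047)
√(q + E(G(-22, 20), -111)) = √(-4047 + (-22 - 1*(-111))) = √(-4047 + (-22 + 111)) = √(-4047 + 89) = √(-3958) = I*√3958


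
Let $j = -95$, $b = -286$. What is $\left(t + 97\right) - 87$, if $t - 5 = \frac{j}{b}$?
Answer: $\frac{4385}{286} \approx 15.332$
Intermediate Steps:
$t = \frac{1525}{286}$ ($t = 5 - \frac{95}{-286} = 5 - - \frac{95}{286} = 5 + \frac{95}{286} = \frac{1525}{286} \approx 5.3322$)
$\left(t + 97\right) - 87 = \left(\frac{1525}{286} + 97\right) - 87 = \frac{29267}{286} - 87 = \frac{4385}{286}$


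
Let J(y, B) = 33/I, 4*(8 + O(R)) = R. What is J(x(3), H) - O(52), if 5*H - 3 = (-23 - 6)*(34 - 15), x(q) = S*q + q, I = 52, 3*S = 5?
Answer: -227/52 ≈ -4.3654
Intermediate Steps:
S = 5/3 (S = (⅓)*5 = 5/3 ≈ 1.6667)
O(R) = -8 + R/4
x(q) = 8*q/3 (x(q) = 5*q/3 + q = 8*q/3)
H = -548/5 (H = ⅗ + ((-23 - 6)*(34 - 15))/5 = ⅗ + (-29*19)/5 = ⅗ + (⅕)*(-551) = ⅗ - 551/5 = -548/5 ≈ -109.60)
J(y, B) = 33/52
J(x(3), H) - O(52) = 33/52 - (-8 + (¼)*52) = 33/52 - (-8 + 13) = 33/52 - 1*5 = 33/52 - 5 = -227/52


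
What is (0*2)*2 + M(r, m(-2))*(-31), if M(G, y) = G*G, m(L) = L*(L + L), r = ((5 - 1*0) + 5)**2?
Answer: -310000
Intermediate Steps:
r = 100 (r = ((5 + 0) + 5)**2 = (5 + 5)**2 = 10**2 = 100)
m(L) = 2*L**2 (m(L) = L*(2*L) = 2*L**2)
M(G, y) = G**2
(0*2)*2 + M(r, m(-2))*(-31) = (0*2)*2 + 100**2*(-31) = 0*2 + 10000*(-31) = 0 - 310000 = -310000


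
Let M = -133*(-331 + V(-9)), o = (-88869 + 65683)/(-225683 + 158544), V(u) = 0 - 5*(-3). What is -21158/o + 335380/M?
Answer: -7461766379782/121807651 ≈ -61259.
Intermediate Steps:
V(u) = 15 (V(u) = 0 + 15 = 15)
o = 23186/67139 (o = -23186/(-67139) = -23186*(-1/67139) = 23186/67139 ≈ 0.34534)
M = 42028 (M = -133*(-331 + 15) = -133*(-316) = 42028)
-21158/o + 335380/M = -21158/23186/67139 + 335380/42028 = -21158*67139/23186 + 335380*(1/42028) = -710263481/11593 + 83845/10507 = -7461766379782/121807651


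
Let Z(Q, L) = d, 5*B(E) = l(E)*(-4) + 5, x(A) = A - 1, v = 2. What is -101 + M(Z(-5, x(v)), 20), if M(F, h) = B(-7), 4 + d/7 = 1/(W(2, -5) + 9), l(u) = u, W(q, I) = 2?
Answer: -472/5 ≈ -94.400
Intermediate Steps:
x(A) = -1 + A
B(E) = 1 - 4*E/5 (B(E) = (E*(-4) + 5)/5 = (-4*E + 5)/5 = (5 - 4*E)/5 = 1 - 4*E/5)
d = -301/11 (d = -28 + 7/(2 + 9) = -28 + 7/11 = -301/11 ≈ -27.364)
Z(Q, L) = -301/11
M(F, h) = 33/5 (M(F, h) = 1 - ⅘*(-7) = 1 + 28/5 = 33/5)
-101 + M(Z(-5, x(v)), 20) = -101 + 33/5 = -472/5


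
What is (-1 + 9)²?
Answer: 64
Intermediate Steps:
(-1 + 9)² = 8² = 64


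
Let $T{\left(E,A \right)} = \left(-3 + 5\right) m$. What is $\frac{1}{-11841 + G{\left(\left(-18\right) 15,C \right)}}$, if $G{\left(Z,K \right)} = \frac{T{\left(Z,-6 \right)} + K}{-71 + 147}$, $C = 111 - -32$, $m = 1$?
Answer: $- \frac{76}{899771} \approx -8.4466 \cdot 10^{-5}$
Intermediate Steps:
$T{\left(E,A \right)} = 2$ ($T{\left(E,A \right)} = \left(-3 + 5\right) 1 = 2 \cdot 1 = 2$)
$C = 143$ ($C = 111 + 32 = 143$)
$G{\left(Z,K \right)} = \frac{1}{38} + \frac{K}{76}$ ($G{\left(Z,K \right)} = \frac{2 + K}{-71 + 147} = \frac{2 + K}{76} = \left(2 + K\right) \frac{1}{76} = \frac{1}{38} + \frac{K}{76}$)
$\frac{1}{-11841 + G{\left(\left(-18\right) 15,C \right)}} = \frac{1}{-11841 + \left(\frac{1}{38} + \frac{1}{76} \cdot 143\right)} = \frac{1}{-11841 + \left(\frac{1}{38} + \frac{143}{76}\right)} = \frac{1}{-11841 + \frac{145}{76}} = \frac{1}{- \frac{899771}{76}} = - \frac{76}{899771}$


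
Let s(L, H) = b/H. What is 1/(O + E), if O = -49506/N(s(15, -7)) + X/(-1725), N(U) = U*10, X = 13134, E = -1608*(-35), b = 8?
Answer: 4600/278779141 ≈ 1.6501e-5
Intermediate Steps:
E = 56280
s(L, H) = 8/H
N(U) = 10*U
O = 19891141/4600 (O = -49506/(10*(8/(-7))) + 13134/(-1725) = -49506/(10*(8*(-⅐))) + 13134*(-1/1725) = -49506/(10*(-8/7)) - 4378/575 = -49506/(-80/7) - 4378/575 = -49506*(-7/80) - 4378/575 = 173271/40 - 4378/575 = 19891141/4600 ≈ 4324.2)
1/(O + E) = 1/(19891141/4600 + 56280) = 1/(278779141/4600) = 4600/278779141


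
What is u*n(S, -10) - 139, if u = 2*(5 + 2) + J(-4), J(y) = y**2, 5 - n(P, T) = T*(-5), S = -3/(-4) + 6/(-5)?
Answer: -1489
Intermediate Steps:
S = -9/20 (S = -3*(-1/4) + 6*(-1/5) = 3/4 - 6/5 = -9/20 ≈ -0.45000)
n(P, T) = 5 + 5*T (n(P, T) = 5 - T*(-5) = 5 - (-5)*T = 5 + 5*T)
u = 30 (u = 2*(5 + 2) + (-4)**2 = 2*7 + 16 = 14 + 16 = 30)
u*n(S, -10) - 139 = 30*(5 + 5*(-10)) - 139 = 30*(5 - 50) - 139 = 30*(-45) - 139 = -1350 - 139 = -1489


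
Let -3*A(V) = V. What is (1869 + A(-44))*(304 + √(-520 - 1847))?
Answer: 1717904/3 + 5651*I*√263 ≈ 5.7264e+5 + 91644.0*I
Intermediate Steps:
A(V) = -V/3
(1869 + A(-44))*(304 + √(-520 - 1847)) = (1869 - ⅓*(-44))*(304 + √(-520 - 1847)) = (1869 + 44/3)*(304 + √(-2367)) = 5651*(304 + 3*I*√263)/3 = 1717904/3 + 5651*I*√263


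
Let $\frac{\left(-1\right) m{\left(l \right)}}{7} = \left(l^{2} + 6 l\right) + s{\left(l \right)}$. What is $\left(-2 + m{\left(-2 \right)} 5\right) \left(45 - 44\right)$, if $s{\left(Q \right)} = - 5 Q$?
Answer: $-72$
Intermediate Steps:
$m{\left(l \right)} = - 7 l - 7 l^{2}$ ($m{\left(l \right)} = - 7 \left(\left(l^{2} + 6 l\right) - 5 l\right) = - 7 \left(l + l^{2}\right) = - 7 l - 7 l^{2}$)
$\left(-2 + m{\left(-2 \right)} 5\right) \left(45 - 44\right) = \left(-2 + 7 \left(-2\right) \left(-1 - -2\right) 5\right) \left(45 - 44\right) = \left(-2 + 7 \left(-2\right) \left(-1 + 2\right) 5\right) 1 = \left(-2 + 7 \left(-2\right) 1 \cdot 5\right) 1 = \left(-2 - 70\right) 1 = \left(-72\right) 1 = -72$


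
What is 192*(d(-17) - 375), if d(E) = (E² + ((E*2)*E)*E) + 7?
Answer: -1901760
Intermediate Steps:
d(E) = 7 + E² + 2*E³ (d(E) = (E² + ((2*E)*E)*E) + 7 = (E² + (2*E²)*E) + 7 = (E² + 2*E³) + 7 = 7 + E² + 2*E³)
192*(d(-17) - 375) = 192*((7 + (-17)² + 2*(-17)³) - 375) = 192*((7 + 289 + 2*(-4913)) - 375) = 192*((7 + 289 - 9826) - 375) = 192*(-9530 - 375) = 192*(-9905) = -1901760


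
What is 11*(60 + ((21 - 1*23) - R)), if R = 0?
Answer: 638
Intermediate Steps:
11*(60 + ((21 - 1*23) - R)) = 11*(60 + ((21 - 1*23) - 1*0)) = 11*(60 + ((21 - 23) + 0)) = 11*(60 + (-2 + 0)) = 11*(60 - 2) = 11*58 = 638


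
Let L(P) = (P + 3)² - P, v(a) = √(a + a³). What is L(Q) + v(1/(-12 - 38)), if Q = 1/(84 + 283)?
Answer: 1214037/134689 + I*√5002/500 ≈ 9.0136 + 0.14145*I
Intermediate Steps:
Q = 1/367 ≈ 0.0027248
L(P) = (3 + P)² - P
L(Q) + v(1/(-12 - 38)) = ((3 + 1/367)² - 1*1/367) + √(1/(-12 - 38) + (1/(-12 - 38))³) = ((1102/367)² - 1/367) + √(1/(-50) + (1/(-50))³) = (1214404/134689 - 1/367) + √(-1/50 + (-1/50)³) = 1214037/134689 + √(-1/50 - 1/125000) = 1214037/134689 + √(-2501/125000) = 1214037/134689 + I*√5002/500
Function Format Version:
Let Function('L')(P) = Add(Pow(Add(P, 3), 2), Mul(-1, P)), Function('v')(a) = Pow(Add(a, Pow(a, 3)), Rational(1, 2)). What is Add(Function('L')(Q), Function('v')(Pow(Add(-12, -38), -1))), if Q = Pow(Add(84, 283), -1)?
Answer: Add(Rational(1214037, 134689), Mul(Rational(1, 500), I, Pow(5002, Rational(1, 2)))) ≈ Add(9.0136, Mul(0.14145, I))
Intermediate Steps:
Q = Rational(1, 367) (Q = Pow(367, -1) = Rational(1, 367) ≈ 0.0027248)
Function('L')(P) = Add(Pow(Add(3, P), 2), Mul(-1, P))
Add(Function('L')(Q), Function('v')(Pow(Add(-12, -38), -1))) = Add(Add(Pow(Add(3, Rational(1, 367)), 2), Mul(-1, Rational(1, 367))), Pow(Add(Pow(Add(-12, -38), -1), Pow(Pow(Add(-12, -38), -1), 3)), Rational(1, 2))) = Add(Add(Pow(Rational(1102, 367), 2), Rational(-1, 367)), Pow(Add(Pow(-50, -1), Pow(Pow(-50, -1), 3)), Rational(1, 2))) = Add(Add(Rational(1214404, 134689), Rational(-1, 367)), Pow(Add(Rational(-1, 50), Pow(Rational(-1, 50), 3)), Rational(1, 2))) = Add(Rational(1214037, 134689), Pow(Add(Rational(-1, 50), Rational(-1, 125000)), Rational(1, 2))) = Add(Rational(1214037, 134689), Pow(Rational(-2501, 125000), Rational(1, 2))) = Add(Rational(1214037, 134689), Mul(Rational(1, 500), I, Pow(5002, Rational(1, 2))))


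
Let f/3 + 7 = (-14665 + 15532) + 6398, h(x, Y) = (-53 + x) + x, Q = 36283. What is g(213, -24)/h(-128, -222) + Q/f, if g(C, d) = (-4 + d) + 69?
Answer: 3439571/2242722 ≈ 1.5337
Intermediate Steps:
g(C, d) = 65 + d
h(x, Y) = -53 + 2*x
f = 21774 (f = -21 + 3*((-14665 + 15532) + 6398) = -21 + 3*(867 + 6398) = -21 + 3*7265 = -21 + 21795 = 21774)
g(213, -24)/h(-128, -222) + Q/f = (65 - 24)/(-53 + 2*(-128)) + 36283/21774 = 41/(-53 - 256) + 36283*(1/21774) = 41/(-309) + 36283/21774 = 41*(-1/309) + 36283/21774 = -41/309 + 36283/21774 = 3439571/2242722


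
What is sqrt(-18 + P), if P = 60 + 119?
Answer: sqrt(161) ≈ 12.689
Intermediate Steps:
P = 179
sqrt(-18 + P) = sqrt(-18 + 179) = sqrt(161)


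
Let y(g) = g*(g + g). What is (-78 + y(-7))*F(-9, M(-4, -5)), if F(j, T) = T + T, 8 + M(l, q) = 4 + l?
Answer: -320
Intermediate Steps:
M(l, q) = -4 + l (M(l, q) = -8 + (4 + l) = -4 + l)
y(g) = 2*g² (y(g) = g*(2*g) = 2*g²)
F(j, T) = 2*T
(-78 + y(-7))*F(-9, M(-4, -5)) = (-78 + 2*(-7)²)*(2*(-4 - 4)) = (-78 + 2*49)*(2*(-8)) = (-78 + 98)*(-16) = 20*(-16) = -320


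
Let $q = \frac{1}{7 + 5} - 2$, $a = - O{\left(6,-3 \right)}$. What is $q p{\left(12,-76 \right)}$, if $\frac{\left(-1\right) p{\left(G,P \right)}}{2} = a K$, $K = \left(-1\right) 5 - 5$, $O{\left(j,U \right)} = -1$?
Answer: $- \frac{115}{3} \approx -38.333$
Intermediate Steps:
$K = -10$ ($K = -5 - 5 = -10$)
$a = 1$ ($a = \left(-1\right) \left(-1\right) = 1$)
$q = - \frac{23}{12}$ ($q = \frac{1}{12} - 2 = - \frac{23}{12} \approx -1.9167$)
$p{\left(G,P \right)} = 20$ ($p{\left(G,P \right)} = - 2 \cdot 1 \left(-10\right) = \left(-2\right) \left(-10\right) = 20$)
$q p{\left(12,-76 \right)} = \left(- \frac{23}{12}\right) 20 = - \frac{115}{3}$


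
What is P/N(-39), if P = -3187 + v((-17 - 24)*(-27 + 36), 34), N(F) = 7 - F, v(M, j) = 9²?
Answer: -1553/23 ≈ -67.522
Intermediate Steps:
v(M, j) = 81
P = -3106 (P = -3187 + 81 = -3106)
P/N(-39) = -3106/(7 - 1*(-39)) = -3106/(7 + 39) = -3106/46 = -3106*1/46 = -1553/23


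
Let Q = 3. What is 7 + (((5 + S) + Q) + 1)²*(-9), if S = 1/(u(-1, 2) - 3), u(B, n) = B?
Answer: -10913/16 ≈ -682.06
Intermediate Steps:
S = -¼ (S = 1/(-1 - 3) = 1/(-4) = -¼ ≈ -0.25000)
7 + (((5 + S) + Q) + 1)²*(-9) = 7 + (((5 - ¼) + 3) + 1)²*(-9) = 7 + ((19/4 + 3) + 1)²*(-9) = 7 + (31/4 + 1)²*(-9) = 7 + (35/4)²*(-9) = 7 + (1225/16)*(-9) = 7 - 11025/16 = -10913/16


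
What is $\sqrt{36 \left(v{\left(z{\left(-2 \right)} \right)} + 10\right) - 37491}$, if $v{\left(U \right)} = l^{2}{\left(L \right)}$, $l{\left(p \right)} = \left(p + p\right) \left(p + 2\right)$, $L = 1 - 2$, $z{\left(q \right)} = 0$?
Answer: $i \sqrt{36987} \approx 192.32 i$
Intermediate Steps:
$L = -1$ ($L = 1 - 2 = -1$)
$l{\left(p \right)} = 2 p \left(2 + p\right)$
$v{\left(U \right)} = 4$ ($v{\left(U \right)} = \left(2 \left(-1\right) \left(2 - 1\right)\right)^{2} = \left(2 \left(-1\right) 1\right)^{2} = \left(-2\right)^{2} = 4$)
$\sqrt{36 \left(v{\left(z{\left(-2 \right)} \right)} + 10\right) - 37491} = \sqrt{36 \left(4 + 10\right) - 37491} = \sqrt{36 \cdot 14 - 37491} = \sqrt{504 - 37491} = \sqrt{-36987} = i \sqrt{36987}$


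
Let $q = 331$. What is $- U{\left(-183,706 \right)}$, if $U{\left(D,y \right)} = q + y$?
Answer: $-1037$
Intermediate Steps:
$U{\left(D,y \right)} = 331 + y$
$- U{\left(-183,706 \right)} = - (331 + 706) = \left(-1\right) 1037 = -1037$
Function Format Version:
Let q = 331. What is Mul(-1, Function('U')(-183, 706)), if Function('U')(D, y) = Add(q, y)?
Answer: -1037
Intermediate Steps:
Function('U')(D, y) = Add(331, y)
Mul(-1, Function('U')(-183, 706)) = Mul(-1, Add(331, 706)) = Mul(-1, 1037) = -1037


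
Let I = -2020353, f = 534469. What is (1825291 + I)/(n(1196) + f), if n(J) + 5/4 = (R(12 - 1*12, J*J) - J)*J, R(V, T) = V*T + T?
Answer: -111464/977075193 ≈ -0.00011408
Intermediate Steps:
R(V, T) = T + T*V (R(V, T) = T*V + T = T + T*V)
n(J) = -5/4 + J*(J² - J) (n(J) = -5/4 + ((J*J)*(1 + (12 - 1*12)) - J)*J = -5/4 + (J²*(1 + (12 - 12)) - J)*J = -5/4 + (J²*(1 + 0) - J)*J = -5/4 + (J²*1 - J)*J = -5/4 + (J² - J)*J = -5/4 + J*(J² - J))
(1825291 + I)/(n(1196) + f) = (1825291 - 2020353)/((-5/4 + 1196³ - 1*1196²) + 534469) = -195062/((-5/4 + 1710777536 - 1*1430416) + 534469) = -195062/((-5/4 + 1710777536 - 1430416) + 534469) = -195062/(6837388475/4 + 534469) = -195062/6839526351/4 = -195062*4/6839526351 = -111464/977075193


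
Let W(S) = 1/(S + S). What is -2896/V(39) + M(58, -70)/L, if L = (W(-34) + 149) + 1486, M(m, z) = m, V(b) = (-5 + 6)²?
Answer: -321970440/111179 ≈ -2896.0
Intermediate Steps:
V(b) = 1 (V(b) = 1² = 1)
W(S) = 1/(2*S)
L = 111179/68 (L = ((½)/(-34) + 149) + 1486 = ((½)*(-1/34) + 149) + 1486 = (-1/68 + 149) + 1486 = 10131/68 + 1486 = 111179/68 ≈ 1635.0)
-2896/V(39) + M(58, -70)/L = -2896/1 + 58/(111179/68) = -2896*1 + 58*(68/111179) = -2896 + 3944/111179 = -321970440/111179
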